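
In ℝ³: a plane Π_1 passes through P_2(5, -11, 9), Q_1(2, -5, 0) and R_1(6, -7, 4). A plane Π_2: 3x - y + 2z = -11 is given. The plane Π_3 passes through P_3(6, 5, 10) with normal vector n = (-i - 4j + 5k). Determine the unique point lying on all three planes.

(-5, -6, -1)

P_2Q_1 = (-3, 6, -9), P_2R_1 = (1, 4, -5); a normal to Π_1 is P_2Q_1 × P_2R_1 = (6, -24, -18).
Using P_2: Π_1 has equation 6x - 24y - 18z = 132.
Π_3: n·r = n·P_3 gives -x - 4y + 5z = 24.
Solving the 3×3 linear system 6x - 24y - 18z = 132, 3x - y + 2z = -11, -x - 4y + 5z = 24 (e.g. by elimination or Cramer's rule, determinant = 660) gives (-5, -6, -1).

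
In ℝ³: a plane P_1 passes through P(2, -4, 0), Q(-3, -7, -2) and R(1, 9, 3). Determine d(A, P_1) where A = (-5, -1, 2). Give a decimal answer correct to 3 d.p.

PQ = (-5, -3, -2), PR = (-1, 13, 3); a normal to P_1 is PQ × PR = (17, 17, -68).
Using P: P_1 has equation 17x + 17y - 68z = -34.
n·A − d = (17)·(-5) + (17)·(-1) + (-68)·(2) − (-34) = -204; |n| = √5202.
Distance = |-204| / √5202 = 204/√5202 ≈ 2.828.

2.828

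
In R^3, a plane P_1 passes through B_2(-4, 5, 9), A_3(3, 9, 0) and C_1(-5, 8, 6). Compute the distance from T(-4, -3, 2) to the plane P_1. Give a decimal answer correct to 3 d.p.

9.920

B_2A_3 = (7, 4, -9), B_2C_1 = (-1, 3, -3); a normal to P_1 is B_2A_3 × B_2C_1 = (15, 30, 25).
Using B_2: P_1 has equation 15x + 30y + 25z = 315.
n·T − d = (15)·(-4) + (30)·(-3) + (25)·(2) − 315 = -415; |n| = √1750.
Distance = |-415| / √1750 = 415/√1750 ≈ 9.920.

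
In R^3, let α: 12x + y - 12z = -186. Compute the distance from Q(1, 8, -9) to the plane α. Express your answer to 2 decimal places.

18.47

n·Q − d = (12)·(1) + (1)·(8) + (-12)·(-9) − (-186) = 314; |n| = √289.
Distance = |314| / √289 = 314/√289 ≈ 18.47.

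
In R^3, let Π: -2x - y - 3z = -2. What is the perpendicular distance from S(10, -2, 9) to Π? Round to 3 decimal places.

11.492

n·S − d = (-2)·(10) + (-1)·(-2) + (-3)·(9) − (-2) = -43; |n| = √14.
Distance = |-43| / √14 = 43/√14 ≈ 11.492.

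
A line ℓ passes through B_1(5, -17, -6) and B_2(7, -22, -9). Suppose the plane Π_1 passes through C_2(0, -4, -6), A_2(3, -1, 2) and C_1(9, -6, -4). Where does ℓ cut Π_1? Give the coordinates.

A direction vector for ℓ is B_2 − B_1 = (2, -5, -3).
C_2A_2 = (3, 3, 8), C_2C_1 = (9, -2, 2); a normal to Π_1 is C_2A_2 × C_2C_1 = (22, 66, -33).
Using C_2: Π_1 has equation 22x + 66y - 33z = -66.
Substitute r = (5, -17, -6) + t(2, -5, -3) into the plane: -814 + (-187)t = -66, so t = -4.
Intersection: (5, -17, -6) + (-4)·(2, -5, -3) = (-3, 3, 6).

(-3, 3, 6)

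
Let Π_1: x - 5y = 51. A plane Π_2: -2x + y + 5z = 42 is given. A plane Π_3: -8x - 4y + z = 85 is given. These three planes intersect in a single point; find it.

Solving the 3×3 linear system x - 5y = 51, -2x + y + 5z = 42, -8x - 4y + z = 85 (e.g. by elimination or Cramer's rule, determinant = 211) gives (-4, -11, 9).

(-4, -11, 9)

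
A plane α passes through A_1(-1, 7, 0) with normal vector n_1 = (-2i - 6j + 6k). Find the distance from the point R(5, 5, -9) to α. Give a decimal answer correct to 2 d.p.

6.19

α: n_1·r = n_1·A_1 gives -2x - 6y + 6z = -40.
n·R − d = (-2)·(5) + (-6)·(5) + (6)·(-9) − (-40) = -54; |n| = √76.
Distance = |-54| / √76 = 54/√76 ≈ 6.19.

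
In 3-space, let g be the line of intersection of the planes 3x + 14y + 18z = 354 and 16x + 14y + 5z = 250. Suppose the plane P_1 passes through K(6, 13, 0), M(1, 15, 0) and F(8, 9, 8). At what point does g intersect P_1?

Direction of g: (3, 14, 18) × (16, 14, 5) = (-182, 273, -182).
A point on g: solving the two plane equations with x = 10 gives (10, 0, 18).
KM = (-5, 2, 0), KF = (2, -4, 8); a normal to P_1 is KM × KF = (16, 40, 16).
Using K: P_1 has equation 16x + 40y + 16z = 616.
Substitute r = (10, 0, 18) + t(-182, 273, -182) into the plane: 448 + 5096t = 616, so t = 3/91.
Intersection: (10, 0, 18) + (3/91)·(-182, 273, -182) = (4, 9, 12).

(4, 9, 12)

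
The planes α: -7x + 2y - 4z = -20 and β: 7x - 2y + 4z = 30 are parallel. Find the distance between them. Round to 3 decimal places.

Rescale β by 1/(-1): -7x + 2y - 4z = -30. Then distance = |-20 − (-30)| / √69 ≈ 1.204.

1.204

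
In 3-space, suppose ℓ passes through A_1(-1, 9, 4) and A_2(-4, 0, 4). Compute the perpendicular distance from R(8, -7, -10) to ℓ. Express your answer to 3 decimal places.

19.517

A direction vector for ℓ is A_2 − A_1 = (-3, -9, 0).
Taking (-1, 9, 4) on ℓ with direction v = (-3, -9, 0): w = R − (-1, 9, 4) = (9, -16, -14), and w × v = (-126, 42, -129).
Distance = |w × v| / |v| = √34281 / √90 ≈ 19.517.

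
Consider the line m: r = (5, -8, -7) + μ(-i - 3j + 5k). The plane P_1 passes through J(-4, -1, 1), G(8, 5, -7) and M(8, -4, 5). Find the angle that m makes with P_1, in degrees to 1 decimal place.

5.8

JG = (12, 6, -8), JM = (12, -3, 4); a normal to P_1 is JG × JM = (0, -144, -108).
Using J: P_1 has equation -144y - 108z = 36.
sin θ = |n·v| / (|n||v|) = |-108| / (√32400 · √35) = 0.10142.
θ ≈ 5.8°.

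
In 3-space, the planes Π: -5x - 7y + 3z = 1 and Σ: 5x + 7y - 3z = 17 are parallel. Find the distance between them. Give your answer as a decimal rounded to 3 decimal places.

1.976

Rescale Σ by 1/(-1): -5x - 7y + 3z = -17. Then distance = |1 − (-17)| / √83 ≈ 1.976.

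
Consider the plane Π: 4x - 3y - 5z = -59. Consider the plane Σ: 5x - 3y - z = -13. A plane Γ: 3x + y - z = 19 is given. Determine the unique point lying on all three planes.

(6, 11, 10)

Solving the 3×3 linear system 4x - 3y - 5z = -59, 5x - 3y - z = -13, 3x + y - z = 19 (e.g. by elimination or Cramer's rule, determinant = -60) gives (6, 11, 10).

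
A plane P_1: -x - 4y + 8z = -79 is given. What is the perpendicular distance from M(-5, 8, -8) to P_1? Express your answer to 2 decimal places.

1.33

n·M − d = (-1)·(-5) + (-4)·(8) + (8)·(-8) − (-79) = -12; |n| = √81.
Distance = |-12| / √81 = 12/√81 ≈ 1.33.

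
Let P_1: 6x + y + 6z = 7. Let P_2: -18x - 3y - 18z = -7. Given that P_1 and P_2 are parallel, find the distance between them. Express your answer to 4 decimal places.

0.5462

Rescale P_2 by 1/(-3): 6x + y + 6z = 7/3. Then distance = |7 − (7/3)| / √73 ≈ 0.5462.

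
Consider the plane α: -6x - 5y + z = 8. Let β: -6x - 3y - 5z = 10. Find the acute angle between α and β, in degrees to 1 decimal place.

cos θ = |n₁·n₂| / (|n₁||n₂|) = |46| / (√62 · √70).
θ = arccos(0.69825) ≈ 45.7°.

45.7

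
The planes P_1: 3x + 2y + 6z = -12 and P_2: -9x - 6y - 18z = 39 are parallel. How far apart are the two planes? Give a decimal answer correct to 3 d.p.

0.143

Rescale P_2 by 1/(-3): 3x + 2y + 6z = -13. Then distance = |-12 − (-13)| / √49 ≈ 0.143.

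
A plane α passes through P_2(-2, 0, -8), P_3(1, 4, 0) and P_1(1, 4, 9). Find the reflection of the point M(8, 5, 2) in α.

P_2P_3 = (3, 4, 8), P_2P_1 = (3, 4, 17); a normal to α is P_2P_3 × P_2P_1 = (36, -27, 0).
Using P_2: α has equation 36x - 27y = -72.
λ = (n·M − d)/|n|² = (153 − (-72))/2025 = 1/9.
Reflection = M − 2λn = (8, 5, 2) − (2/9)·(36, -27, 0) = (0, 11, 2).

(0, 11, 2)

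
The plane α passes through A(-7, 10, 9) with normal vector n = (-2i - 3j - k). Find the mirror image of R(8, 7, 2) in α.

α: n·r = n·A gives -2x - 3y - z = -25.
λ = (n·R − d)/|n|² = (-39 − (-25))/14 = -1.
Reflection = R − 2λn = (8, 7, 2) − (-2)·(-2, -3, -1) = (4, 1, 0).

(4, 1, 0)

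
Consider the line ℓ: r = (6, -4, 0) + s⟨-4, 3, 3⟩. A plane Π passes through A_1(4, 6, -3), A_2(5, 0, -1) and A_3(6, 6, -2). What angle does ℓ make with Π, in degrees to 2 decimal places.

59.40

A_1A_2 = (1, -6, 2), A_1A_3 = (2, 0, 1); a normal to Π is A_1A_2 × A_1A_3 = (-6, 3, 12).
Using A_1: Π has equation -6x + 3y + 12z = -42.
sin θ = |n·v| / (|n||v|) = |69| / (√189 · √34) = 0.86075.
θ ≈ 59.40°.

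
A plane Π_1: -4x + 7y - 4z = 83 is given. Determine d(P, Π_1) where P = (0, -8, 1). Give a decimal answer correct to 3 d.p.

15.889

n·P − d = (-4)·(0) + (7)·(-8) + (-4)·(1) − 83 = -143; |n| = √81.
Distance = |-143| / √81 = 143/√81 ≈ 15.889.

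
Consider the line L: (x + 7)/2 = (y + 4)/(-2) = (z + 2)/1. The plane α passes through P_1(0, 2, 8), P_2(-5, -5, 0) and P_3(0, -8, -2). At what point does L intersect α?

(-5, -6, -1)

L has direction (2, -2, 1) through (-7, -4, -2).
P_1P_2 = (-5, -7, -8), P_1P_3 = (0, -10, -10); a normal to α is P_1P_2 × P_1P_3 = (-10, -50, 50).
Using P_1: α has equation -10x - 50y + 50z = 300.
Substitute r = (-7, -4, -2) + t(2, -2, 1) into the plane: 170 + 130t = 300, so t = 1.
Intersection: (-7, -4, -2) + 1·(2, -2, 1) = (-5, -6, -1).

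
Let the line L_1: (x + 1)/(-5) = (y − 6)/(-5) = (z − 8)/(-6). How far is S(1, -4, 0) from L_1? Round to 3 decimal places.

L_1 has direction (-5, -5, -6) through (-1, 6, 8).
Taking (-1, 6, 8) on L_1 with direction v = (-5, -5, -6): w = S − (-1, 6, 8) = (2, -10, -8), and w × v = (20, 52, -60).
Distance = |w × v| / |v| = √6704 / √86 ≈ 8.829.

8.829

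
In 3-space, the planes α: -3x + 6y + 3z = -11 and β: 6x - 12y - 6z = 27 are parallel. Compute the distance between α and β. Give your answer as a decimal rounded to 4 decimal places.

0.3402

Rescale β by 1/(-2): -3x + 6y + 3z = -27/2. Then distance = |-11 − (-27/2)| / √54 ≈ 0.3402.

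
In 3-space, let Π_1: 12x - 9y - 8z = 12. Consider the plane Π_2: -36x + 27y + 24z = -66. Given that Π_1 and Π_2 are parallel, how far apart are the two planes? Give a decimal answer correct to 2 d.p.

0.59

Rescale Π_2 by 1/(-3): 12x - 9y - 8z = 22. Then distance = |12 − 22| / √289 ≈ 0.59.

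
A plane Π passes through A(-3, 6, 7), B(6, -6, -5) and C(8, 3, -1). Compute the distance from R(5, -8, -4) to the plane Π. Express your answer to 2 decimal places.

AB = (9, -12, -12), AC = (11, -3, -8); a normal to Π is AB × AC = (60, -60, 105).
Using A: Π has equation 60x - 60y + 105z = 195.
n·R − d = (60)·(5) + (-60)·(-8) + (105)·(-4) − 195 = 165; |n| = √18225.
Distance = |165| / √18225 = 165/√18225 ≈ 1.22.

1.22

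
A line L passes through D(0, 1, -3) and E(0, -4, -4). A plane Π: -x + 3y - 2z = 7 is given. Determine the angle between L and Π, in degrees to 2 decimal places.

42.95

A direction vector for L is E − D = (0, -5, -1).
sin θ = |n·v| / (|n||v|) = |-13| / (√14 · √26) = 0.68139.
θ ≈ 42.95°.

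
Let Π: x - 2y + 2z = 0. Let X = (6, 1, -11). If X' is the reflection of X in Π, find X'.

λ = (n·X − d)/|n|² = (-18 − 0)/9 = -2.
Reflection = X − 2λn = (6, 1, -11) − (-4)·(1, -2, 2) = (10, -7, -3).

(10, -7, -3)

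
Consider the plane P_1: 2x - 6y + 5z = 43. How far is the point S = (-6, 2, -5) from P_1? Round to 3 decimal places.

n·S − d = (2)·(-6) + (-6)·(2) + (5)·(-5) − 43 = -92; |n| = √65.
Distance = |-92| / √65 = 92/√65 ≈ 11.411.

11.411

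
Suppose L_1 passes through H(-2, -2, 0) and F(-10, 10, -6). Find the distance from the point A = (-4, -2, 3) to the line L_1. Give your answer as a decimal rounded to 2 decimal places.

3.60

A direction vector for L_1 is F − H = (-8, 12, -6).
Taking (-2, -2, 0) on L_1 with direction v = (-8, 12, -6): w = A − (-2, -2, 0) = (-2, 0, 3), and w × v = (-36, -36, -24).
Distance = |w × v| / |v| = √3168 / √244 ≈ 3.60.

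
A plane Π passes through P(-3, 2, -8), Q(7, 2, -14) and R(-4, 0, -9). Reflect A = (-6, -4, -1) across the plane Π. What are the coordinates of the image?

PQ = (10, 0, -6), PR = (-1, -2, -1); a normal to Π is PQ × PR = (-12, 16, -20).
Using P: Π has equation -12x + 16y - 20z = 228.
λ = (n·A − d)/|n|² = (28 − 228)/800 = -1/4.
Reflection = A − 2λn = (-6, -4, -1) − (-1/2)·(-12, 16, -20) = (-12, 4, -11).

(-12, 4, -11)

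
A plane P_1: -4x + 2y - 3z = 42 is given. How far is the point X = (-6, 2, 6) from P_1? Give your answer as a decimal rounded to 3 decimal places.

5.942

n·X − d = (-4)·(-6) + (2)·(2) + (-3)·(6) − 42 = -32; |n| = √29.
Distance = |-32| / √29 = 32/√29 ≈ 5.942.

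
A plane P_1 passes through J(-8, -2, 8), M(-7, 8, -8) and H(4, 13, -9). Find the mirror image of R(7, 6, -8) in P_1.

(3, 16, -2)

JM = (1, 10, -16), JH = (12, 15, -17); a normal to P_1 is JM × JH = (70, -175, -105).
Using J: P_1 has equation 70x - 175y - 105z = -1050.
λ = (n·R − d)/|n|² = (280 − (-1050))/46550 = 1/35.
Reflection = R − 2λn = (7, 6, -8) − (2/35)·(70, -175, -105) = (3, 16, -2).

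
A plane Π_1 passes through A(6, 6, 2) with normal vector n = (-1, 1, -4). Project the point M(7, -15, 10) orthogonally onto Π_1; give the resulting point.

(4, -12, -2)

Π_1: n·r = n·A gives -x + y - 4z = -8.
Foot = M − λn with λ = (n·M − d)/|n|² = (-62 − (-8))/18 = -3.
Foot = (7, -15, 10) − (-3)·(-1, 1, -4) = (4, -12, -2).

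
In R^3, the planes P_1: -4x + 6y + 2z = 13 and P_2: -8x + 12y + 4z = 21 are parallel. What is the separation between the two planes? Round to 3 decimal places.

Rescale P_2 by 1/2: -4x + 6y + 2z = 21/2. Then distance = |13 − (21/2)| / √56 ≈ 0.334.

0.334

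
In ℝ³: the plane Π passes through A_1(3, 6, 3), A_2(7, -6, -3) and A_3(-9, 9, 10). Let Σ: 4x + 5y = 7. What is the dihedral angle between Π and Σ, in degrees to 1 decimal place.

87.4

A_1A_2 = (4, -12, -6), A_1A_3 = (-12, 3, 7); a normal to Π is A_1A_2 × A_1A_3 = (-66, 44, -132).
Using A_1: Π has equation -66x + 44y - 132z = -330.
cos θ = |n₁·n₂| / (|n₁||n₂|) = |-44| / (√23716 · √41).
θ = arccos(0.04462) ≈ 87.4°.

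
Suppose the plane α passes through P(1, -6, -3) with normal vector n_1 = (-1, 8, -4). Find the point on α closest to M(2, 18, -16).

(5, -6, -4)

α: n_1·r = n_1·P gives -x + 8y - 4z = -37.
Foot = M − λn with λ = (n·M − d)/|n|² = (206 − (-37))/81 = 3.
Foot = (2, 18, -16) − 3·(-1, 8, -4) = (5, -6, -4).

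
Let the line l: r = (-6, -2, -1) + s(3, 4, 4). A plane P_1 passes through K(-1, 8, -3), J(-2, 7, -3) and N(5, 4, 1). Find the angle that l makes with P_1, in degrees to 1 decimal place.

KJ = (-1, -1, 0), KN = (6, -4, 4); a normal to P_1 is KJ × KN = (-4, 4, 10).
Using K: P_1 has equation -4x + 4y + 10z = 6.
sin θ = |n·v| / (|n||v|) = |44| / (√132 · √41) = 0.59810.
θ ≈ 36.7°.

36.7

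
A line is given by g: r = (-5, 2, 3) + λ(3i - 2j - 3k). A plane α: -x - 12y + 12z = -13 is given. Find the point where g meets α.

(1, -2, -3)

Substitute r = (-5, 2, 3) + t(3, -2, -3) into the plane: 17 + (-15)t = -13, so t = 2.
Intersection: (-5, 2, 3) + 2·(3, -2, -3) = (1, -2, -3).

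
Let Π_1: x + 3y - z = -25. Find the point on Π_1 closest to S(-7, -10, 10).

(-5, -4, 8)

Foot = S − λn with λ = (n·S − d)/|n|² = (-47 − (-25))/11 = -2.
Foot = (-7, -10, 10) − (-2)·(1, 3, -1) = (-5, -4, 8).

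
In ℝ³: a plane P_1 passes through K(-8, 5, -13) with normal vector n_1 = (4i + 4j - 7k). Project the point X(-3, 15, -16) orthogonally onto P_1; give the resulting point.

(-7, 11, -9)

P_1: n_1·r = n_1·K gives 4x + 4y - 7z = 79.
Foot = X − λn with λ = (n·X − d)/|n|² = (160 − 79)/81 = 1.
Foot = (-3, 15, -16) − 1·(4, 4, -7) = (-7, 11, -9).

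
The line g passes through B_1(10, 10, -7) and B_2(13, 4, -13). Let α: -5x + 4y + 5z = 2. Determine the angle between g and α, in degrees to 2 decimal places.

A direction vector for g is B_2 − B_1 = (3, -6, -6).
sin θ = |n·v| / (|n||v|) = |-69| / (√66 · √81) = 0.94370.
θ ≈ 70.68°.

70.68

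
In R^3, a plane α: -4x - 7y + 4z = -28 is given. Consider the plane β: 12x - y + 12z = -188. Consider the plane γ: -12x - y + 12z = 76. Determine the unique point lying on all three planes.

(-11, 8, -4)

Solving the 3×3 linear system -4x - 7y + 4z = -28, 12x - y + 12z = -188, -12x - y + 12z = 76 (e.g. by elimination or Cramer's rule, determinant = 1920) gives (-11, 8, -4).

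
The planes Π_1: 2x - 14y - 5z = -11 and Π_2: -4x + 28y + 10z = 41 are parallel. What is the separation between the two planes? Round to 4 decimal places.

0.6333

Rescale Π_2 by 1/(-2): 2x - 14y - 5z = -41/2. Then distance = |-11 − (-41/2)| / √225 ≈ 0.6333.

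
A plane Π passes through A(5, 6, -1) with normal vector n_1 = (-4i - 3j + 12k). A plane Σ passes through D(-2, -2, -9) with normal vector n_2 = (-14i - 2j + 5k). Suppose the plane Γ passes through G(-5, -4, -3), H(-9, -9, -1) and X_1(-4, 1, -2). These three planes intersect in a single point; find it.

Π: n_1·r = n_1·A gives -4x - 3y + 12z = -50.
Σ: n_2·r = n_2·D gives -14x - 2y + 5z = -13.
GH = (-4, -5, 2), GX_1 = (1, 5, 1); a normal to Γ is GH × GX_1 = (-15, 6, -15).
Using G: Γ has equation -15x + 6y - 15z = 96.
Solving the 3×3 linear system -4x - 3y + 12z = -50, -14x - 2y + 5z = -13, -15x + 6y - 15z = 96 (e.g. by elimination or Cramer's rule, determinant = -513) gives (-1, 6, -3).

(-1, 6, -3)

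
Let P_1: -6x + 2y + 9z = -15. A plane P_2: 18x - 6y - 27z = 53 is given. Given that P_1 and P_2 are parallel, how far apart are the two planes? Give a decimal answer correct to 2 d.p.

Rescale P_2 by 1/(-3): -6x + 2y + 9z = -53/3. Then distance = |-15 − (-53/3)| / √121 ≈ 0.24.

0.24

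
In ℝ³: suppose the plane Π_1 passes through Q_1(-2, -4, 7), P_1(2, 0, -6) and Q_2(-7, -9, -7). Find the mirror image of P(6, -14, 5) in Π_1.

Q_1P_1 = (4, 4, -13), Q_1Q_2 = (-5, -5, -14); a normal to Π_1 is Q_1P_1 × Q_1Q_2 = (-121, 121, 0).
Using Q_1: Π_1 has equation -121x + 121y = -242.
λ = (n·P − d)/|n|² = (-2420 − (-242))/29282 = -9/121.
Reflection = P − 2λn = (6, -14, 5) − (-18/121)·(-121, 121, 0) = (-12, 4, 5).

(-12, 4, 5)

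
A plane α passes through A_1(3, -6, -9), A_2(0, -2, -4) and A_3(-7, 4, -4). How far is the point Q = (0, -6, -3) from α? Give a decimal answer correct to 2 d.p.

A_1A_2 = (-3, 4, 5), A_1A_3 = (-10, 10, 5); a normal to α is A_1A_2 × A_1A_3 = (-30, -35, 10).
Using A_1: α has equation -30x - 35y + 10z = 30.
n·Q − d = (-30)·(0) + (-35)·(-6) + (10)·(-3) − 30 = 150; |n| = √2225.
Distance = |150| / √2225 = 150/√2225 ≈ 3.18.

3.18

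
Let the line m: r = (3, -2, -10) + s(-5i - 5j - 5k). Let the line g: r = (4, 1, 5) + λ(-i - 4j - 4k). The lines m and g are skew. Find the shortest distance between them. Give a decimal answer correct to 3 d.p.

8.485

Common perpendicular direction n = (-5, -5, -5) × (-1, -4, -4) = (0, -15, 15).
With w = (4, 1, 5) − (3, -2, -10) = (1, 3, 15), w · n = 180.
Distance = |w · n| / |n| = |180| / √450 ≈ 8.485.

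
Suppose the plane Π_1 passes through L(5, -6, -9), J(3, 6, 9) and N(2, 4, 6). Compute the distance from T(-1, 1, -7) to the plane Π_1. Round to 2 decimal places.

LJ = (-2, 12, 18), LN = (-3, 10, 15); a normal to Π_1 is LJ × LN = (0, -24, 16).
Using L: Π_1 has equation -24y + 16z = 0.
n·T − d = (0)·(-1) + (-24)·(1) + (16)·(-7) − 0 = -136; |n| = √832.
Distance = |-136| / √832 = 136/√832 ≈ 4.71.

4.71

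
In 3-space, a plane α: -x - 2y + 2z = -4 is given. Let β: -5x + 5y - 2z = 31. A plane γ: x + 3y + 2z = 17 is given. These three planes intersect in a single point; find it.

(-2, 5, 2)

Solving the 3×3 linear system -x - 2y + 2z = -4, -5x + 5y - 2z = 31, x + 3y + 2z = 17 (e.g. by elimination or Cramer's rule, determinant = -72) gives (-2, 5, 2).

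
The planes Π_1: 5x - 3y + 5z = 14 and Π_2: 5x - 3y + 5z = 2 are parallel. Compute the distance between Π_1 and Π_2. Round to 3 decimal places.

Same normal n = (5, -3, 5) with |n| = √59; distance = |14 − 2| / |n| = 12/√59 ≈ 1.562.

1.562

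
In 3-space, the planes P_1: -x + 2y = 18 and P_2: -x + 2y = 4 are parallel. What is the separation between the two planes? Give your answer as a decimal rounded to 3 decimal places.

Same normal n = (-1, 2, 0) with |n| = √5; distance = |18 − 4| / |n| = 14/√5 ≈ 6.261.

6.261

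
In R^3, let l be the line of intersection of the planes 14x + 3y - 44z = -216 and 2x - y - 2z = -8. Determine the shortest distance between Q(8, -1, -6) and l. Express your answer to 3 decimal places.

13.174

Direction of l: (14, 3, -44) × (2, -1, -2) = (-50, -60, -20).
A point on l: solving the two plane equations with x = 3 gives (3, 2, 6).
Taking (3, 2, 6) on l with direction v = (-50, -60, -20): w = Q − (3, 2, 6) = (5, -3, -12), and w × v = (-660, 700, -450).
Distance = |w × v| / |v| = √1128100 / √6500 ≈ 13.174.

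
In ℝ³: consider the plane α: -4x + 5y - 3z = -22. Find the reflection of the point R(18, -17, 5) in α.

(-6, 13, -13)

λ = (n·R − d)/|n|² = (-172 − (-22))/50 = -3.
Reflection = R − 2λn = (18, -17, 5) − (-6)·(-4, 5, -3) = (-6, 13, -13).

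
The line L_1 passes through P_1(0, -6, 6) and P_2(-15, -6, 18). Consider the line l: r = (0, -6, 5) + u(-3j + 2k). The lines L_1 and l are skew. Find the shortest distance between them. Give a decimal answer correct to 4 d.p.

0.6926

A direction vector for L_1 is P_2 − P_1 = (-15, 0, 12).
Common perpendicular direction n = (-15, 0, 12) × (0, -3, 2) = (36, 30, 45).
With w = (0, -6, 5) − (0, -6, 6) = (0, 0, -1), w · n = -45.
Distance = |w · n| / |n| = |-45| / √4221 ≈ 0.6926.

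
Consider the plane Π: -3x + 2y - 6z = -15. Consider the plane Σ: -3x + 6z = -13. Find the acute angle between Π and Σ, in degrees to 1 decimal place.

cos θ = |n₁·n₂| / (|n₁||n₂|) = |-27| / (√49 · √45).
θ = arccos(0.57499) ≈ 54.9°.

54.9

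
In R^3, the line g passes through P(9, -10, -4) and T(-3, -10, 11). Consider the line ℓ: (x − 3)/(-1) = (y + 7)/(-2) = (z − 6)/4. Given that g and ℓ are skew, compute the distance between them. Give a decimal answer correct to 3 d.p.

3.139

A direction vector for g is T − P = (-12, 0, 15).
ℓ has direction (-1, -2, 4) through (3, -7, 6).
Common perpendicular direction n = (-12, 0, 15) × (-1, -2, 4) = (30, 33, 24).
With w = (3, -7, 6) − (9, -10, -4) = (-6, 3, 10), w · n = 159.
Distance = |w · n| / |n| = |159| / √2565 ≈ 3.139.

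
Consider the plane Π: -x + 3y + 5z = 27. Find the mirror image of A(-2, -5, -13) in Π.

(-8, 13, 17)

λ = (n·A − d)/|n|² = (-78 − 27)/35 = -3.
Reflection = A − 2λn = (-2, -5, -13) − (-6)·(-1, 3, 5) = (-8, 13, 17).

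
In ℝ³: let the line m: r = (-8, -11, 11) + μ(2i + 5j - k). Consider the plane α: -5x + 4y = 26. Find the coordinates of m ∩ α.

(-2, 4, 8)

Substitute r = (-8, -11, 11) + t(2, 5, -1) into the plane: -4 + 10t = 26, so t = 3.
Intersection: (-8, -11, 11) + 3·(2, 5, -1) = (-2, 4, 8).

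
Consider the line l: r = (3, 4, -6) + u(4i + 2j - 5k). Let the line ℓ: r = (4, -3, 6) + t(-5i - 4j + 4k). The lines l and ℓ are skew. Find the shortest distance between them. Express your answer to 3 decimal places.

Common perpendicular direction n = (4, 2, -5) × (-5, -4, 4) = (-12, 9, -6).
With w = (4, -3, 6) − (3, 4, -6) = (1, -7, 12), w · n = -147.
Distance = |w · n| / |n| = |-147| / √261 ≈ 9.099.

9.099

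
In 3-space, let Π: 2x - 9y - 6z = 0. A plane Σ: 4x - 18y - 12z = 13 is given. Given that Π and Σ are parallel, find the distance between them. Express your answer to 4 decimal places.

Rescale Σ by 1/2: 2x - 9y - 6z = 13/2. Then distance = |0 − (13/2)| / √121 ≈ 0.5909.

0.5909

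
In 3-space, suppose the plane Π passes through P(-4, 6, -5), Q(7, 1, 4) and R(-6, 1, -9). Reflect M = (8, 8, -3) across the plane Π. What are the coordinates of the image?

(-2, 4, 7)

PQ = (11, -5, 9), PR = (-2, -5, -4); a normal to Π is PQ × PR = (65, 26, -65).
Using P: Π has equation 65x + 26y - 65z = 221.
λ = (n·M − d)/|n|² = (923 − 221)/9126 = 1/13.
Reflection = M − 2λn = (8, 8, -3) − (2/13)·(65, 26, -65) = (-2, 4, 7).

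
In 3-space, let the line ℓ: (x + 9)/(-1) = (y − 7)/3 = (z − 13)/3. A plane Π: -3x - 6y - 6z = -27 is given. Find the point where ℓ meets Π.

ℓ has direction (-1, 3, 3) through (-9, 7, 13).
Substitute r = (-9, 7, 13) + t(-1, 3, 3) into the plane: -93 + (-33)t = -27, so t = -2.
Intersection: (-9, 7, 13) + (-2)·(-1, 3, 3) = (-7, 1, 7).

(-7, 1, 7)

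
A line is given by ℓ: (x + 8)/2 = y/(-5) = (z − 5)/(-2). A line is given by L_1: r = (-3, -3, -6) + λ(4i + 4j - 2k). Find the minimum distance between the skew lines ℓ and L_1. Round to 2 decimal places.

ℓ has direction (2, -5, -2) through (-8, 0, 5).
Common perpendicular direction n = (2, -5, -2) × (4, 4, -2) = (18, -4, 28).
With w = (-3, -3, -6) − (-8, 0, 5) = (5, -3, -11), w · n = -206.
Distance = |w · n| / |n| = |-206| / √1124 ≈ 6.14.

6.14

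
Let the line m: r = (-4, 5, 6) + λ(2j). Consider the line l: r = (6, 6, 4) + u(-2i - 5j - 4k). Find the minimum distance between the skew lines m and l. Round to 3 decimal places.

Common perpendicular direction n = (0, 2, 0) × (-2, -5, -4) = (-8, 0, 4).
With w = (6, 6, 4) − (-4, 5, 6) = (10, 1, -2), w · n = -88.
Distance = |w · n| / |n| = |-88| / √80 ≈ 9.839.

9.839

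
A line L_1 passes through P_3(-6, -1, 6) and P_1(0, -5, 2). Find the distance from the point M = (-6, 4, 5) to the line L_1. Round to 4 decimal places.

A direction vector for L_1 is P_1 − P_3 = (6, -4, -4).
Taking (-6, -1, 6) on L_1 with direction v = (6, -4, -4): w = M − (-6, -1, 6) = (0, 5, -1), and w × v = (-24, -6, -30).
Distance = |w × v| / |v| = √1512 / √68 ≈ 4.7154.

4.7154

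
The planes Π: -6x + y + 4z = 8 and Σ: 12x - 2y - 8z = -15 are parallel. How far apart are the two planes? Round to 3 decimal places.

Rescale Σ by 1/(-2): -6x + y + 4z = 15/2. Then distance = |8 − (15/2)| / √53 ≈ 0.069.

0.069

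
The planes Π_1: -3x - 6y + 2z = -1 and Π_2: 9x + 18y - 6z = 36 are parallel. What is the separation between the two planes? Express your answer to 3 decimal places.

1.571

Rescale Π_2 by 1/(-3): -3x - 6y + 2z = -12. Then distance = |-1 − (-12)| / √49 ≈ 1.571.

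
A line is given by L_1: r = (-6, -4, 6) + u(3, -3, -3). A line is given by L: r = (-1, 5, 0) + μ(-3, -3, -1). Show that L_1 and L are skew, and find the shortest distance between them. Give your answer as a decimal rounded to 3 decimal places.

8.285

Common perpendicular direction n = (3, -3, -3) × (-3, -3, -1) = (-6, 12, -18).
With w = (-1, 5, 0) − (-6, -4, 6) = (5, 9, -6), w · n = 186.
Since n ≠ 0 the lines are not parallel, and w · n = 186 ≠ 0 so they do not intersect; hence they are skew.
Distance = |w · n| / |n| = |186| / √504 ≈ 8.285.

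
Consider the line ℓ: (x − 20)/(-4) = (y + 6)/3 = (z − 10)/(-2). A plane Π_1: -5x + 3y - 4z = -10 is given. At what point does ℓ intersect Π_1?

(4, 6, 2)

ℓ has direction (-4, 3, -2) through (20, -6, 10).
Substitute r = (20, -6, 10) + t(-4, 3, -2) into the plane: -158 + 37t = -10, so t = 4.
Intersection: (20, -6, 10) + 4·(-4, 3, -2) = (4, 6, 2).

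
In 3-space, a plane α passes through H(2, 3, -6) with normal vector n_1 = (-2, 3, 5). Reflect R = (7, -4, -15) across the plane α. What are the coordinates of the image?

(-1, 8, 5)

α: n_1·r = n_1·H gives -2x + 3y + 5z = -25.
λ = (n·R − d)/|n|² = (-101 − (-25))/38 = -2.
Reflection = R − 2λn = (7, -4, -15) − (-4)·(-2, 3, 5) = (-1, 8, 5).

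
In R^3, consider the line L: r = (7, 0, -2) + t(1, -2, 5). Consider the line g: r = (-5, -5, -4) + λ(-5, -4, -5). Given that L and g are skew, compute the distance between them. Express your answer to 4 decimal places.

Common perpendicular direction n = (1, -2, 5) × (-5, -4, -5) = (30, -20, -14).
With w = (-5, -5, -4) − (7, 0, -2) = (-12, -5, -2), w · n = -232.
Distance = |w · n| / |n| = |-232| / √1496 ≈ 5.9982.

5.9982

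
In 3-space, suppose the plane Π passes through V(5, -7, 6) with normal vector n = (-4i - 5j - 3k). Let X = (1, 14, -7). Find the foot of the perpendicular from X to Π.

Π: n·r = n·V gives -4x - 5y - 3z = -3.
Foot = X − λn with λ = (n·X − d)/|n|² = (-53 − (-3))/50 = -1.
Foot = (1, 14, -7) − (-1)·(-4, -5, -3) = (-3, 9, -10).

(-3, 9, -10)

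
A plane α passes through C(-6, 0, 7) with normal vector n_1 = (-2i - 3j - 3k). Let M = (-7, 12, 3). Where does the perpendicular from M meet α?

α: n_1·r = n_1·C gives -2x - 3y - 3z = -9.
Foot = M − λn with λ = (n·M − d)/|n|² = (-31 − (-9))/22 = -1.
Foot = (-7, 12, 3) − (-1)·(-2, -3, -3) = (-9, 9, 0).

(-9, 9, 0)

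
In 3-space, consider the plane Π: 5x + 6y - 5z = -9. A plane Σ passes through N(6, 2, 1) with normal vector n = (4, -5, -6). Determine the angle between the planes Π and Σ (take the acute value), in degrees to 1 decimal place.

Σ: n·r = n·N gives 4x - 5y - 6z = 8.
cos θ = |n₁·n₂| / (|n₁||n₂|) = |20| / (√86 · √77).
θ = arccos(0.24577) ≈ 75.8°.

75.8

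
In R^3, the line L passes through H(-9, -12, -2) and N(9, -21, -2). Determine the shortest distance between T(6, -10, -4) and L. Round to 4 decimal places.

A direction vector for L is N − H = (18, -9, 0).
Taking (-9, -12, -2) on L with direction v = (18, -9, 0): w = T − (-9, -12, -2) = (15, 2, -2), and w × v = (-18, -36, -171).
Distance = |w × v| / |v| = √30861 / √405 ≈ 8.7293.

8.7293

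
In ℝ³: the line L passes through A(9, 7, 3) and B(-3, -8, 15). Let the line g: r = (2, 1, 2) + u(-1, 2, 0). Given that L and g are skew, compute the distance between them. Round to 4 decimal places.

A direction vector for L is B − A = (-12, -15, 12).
Common perpendicular direction n = (-12, -15, 12) × (-1, 2, 0) = (-24, -12, -39).
With w = (2, 1, 2) − (9, 7, 3) = (-7, -6, -1), w · n = 279.
Distance = |w · n| / |n| = |279| / √2241 ≈ 5.8936.

5.8936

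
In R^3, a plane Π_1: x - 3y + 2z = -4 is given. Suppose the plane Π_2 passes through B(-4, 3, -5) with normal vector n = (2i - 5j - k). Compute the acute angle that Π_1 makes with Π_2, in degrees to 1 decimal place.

Π_2: n·r = n·B gives 2x - 5y - z = -18.
cos θ = |n₁·n₂| / (|n₁||n₂|) = |15| / (√14 · √30).
θ = arccos(0.73193) ≈ 43.0°.

43.0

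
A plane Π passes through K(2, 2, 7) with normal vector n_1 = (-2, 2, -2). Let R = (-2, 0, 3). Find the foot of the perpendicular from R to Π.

(0, -2, 5)

Π: n_1·r = n_1·K gives -2x + 2y - 2z = -14.
Foot = R − λn with λ = (n·R − d)/|n|² = (-2 − (-14))/12 = 1.
Foot = (-2, 0, 3) − 1·(-2, 2, -2) = (0, -2, 5).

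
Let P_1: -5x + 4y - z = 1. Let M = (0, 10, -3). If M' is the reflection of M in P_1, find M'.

λ = (n·M − d)/|n|² = (43 − 1)/42 = 1.
Reflection = M − 2λn = (0, 10, -3) − 2·(-5, 4, -1) = (10, 2, -1).

(10, 2, -1)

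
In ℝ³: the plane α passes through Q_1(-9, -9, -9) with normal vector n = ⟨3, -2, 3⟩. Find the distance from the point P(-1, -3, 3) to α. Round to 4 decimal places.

10.2336

α: n·r = n·Q_1 gives 3x - 2y + 3z = -36.
n·P − d = (3)·(-1) + (-2)·(-3) + (3)·(3) − (-36) = 48; |n| = √22.
Distance = |48| / √22 = 48/√22 ≈ 10.2336.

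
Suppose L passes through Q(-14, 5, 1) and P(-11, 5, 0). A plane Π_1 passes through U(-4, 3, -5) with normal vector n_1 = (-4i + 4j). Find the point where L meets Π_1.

A direction vector for L is P − Q = (3, 0, -1).
Π_1: n_1·r = n_1·U gives -4x + 4y = 28.
Substitute r = (-14, 5, 1) + t(3, 0, -1) into the plane: 76 + (-12)t = 28, so t = 4.
Intersection: (-14, 5, 1) + 4·(3, 0, -1) = (-2, 5, -3).

(-2, 5, -3)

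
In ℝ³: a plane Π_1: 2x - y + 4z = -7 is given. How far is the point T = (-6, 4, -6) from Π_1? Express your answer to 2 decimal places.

7.20

n·T − d = (2)·(-6) + (-1)·(4) + (4)·(-6) − (-7) = -33; |n| = √21.
Distance = |-33| / √21 = 33/√21 ≈ 7.20.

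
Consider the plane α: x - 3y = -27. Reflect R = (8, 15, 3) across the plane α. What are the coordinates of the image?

(10, 9, 3)

λ = (n·R − d)/|n|² = (-37 − (-27))/10 = -1.
Reflection = R − 2λn = (8, 15, 3) − (-2)·(1, -3, 0) = (10, 9, 3).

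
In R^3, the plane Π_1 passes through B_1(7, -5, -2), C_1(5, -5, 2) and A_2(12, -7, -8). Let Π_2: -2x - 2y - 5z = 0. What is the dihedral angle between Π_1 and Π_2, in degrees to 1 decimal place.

B_1C_1 = (-2, 0, 4), B_1A_2 = (5, -2, -6); a normal to Π_1 is B_1C_1 × B_1A_2 = (8, 8, 4).
Using B_1: Π_1 has equation 8x + 8y + 4z = 8.
cos θ = |n₁·n₂| / (|n₁||n₂|) = |-52| / (√144 · √33).
θ = arccos(0.75434) ≈ 41.0°.

41.0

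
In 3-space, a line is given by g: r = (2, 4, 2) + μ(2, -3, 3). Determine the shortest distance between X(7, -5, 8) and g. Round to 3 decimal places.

2.121

Taking (2, 4, 2) on g with direction v = (2, -3, 3): w = X − (2, 4, 2) = (5, -9, 6), and w × v = (-9, -3, 3).
Distance = |w × v| / |v| = √99 / √22 ≈ 2.121.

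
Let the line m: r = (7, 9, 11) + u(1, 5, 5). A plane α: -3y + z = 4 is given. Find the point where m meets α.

(5, -1, 1)

Substitute r = (7, 9, 11) + t(1, 5, 5) into the plane: -16 + (-10)t = 4, so t = -2.
Intersection: (7, 9, 11) + (-2)·(1, 5, 5) = (5, -1, 1).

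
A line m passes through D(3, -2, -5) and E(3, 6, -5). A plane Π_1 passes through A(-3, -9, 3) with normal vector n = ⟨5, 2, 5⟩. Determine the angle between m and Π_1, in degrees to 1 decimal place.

A direction vector for m is E − D = (0, 8, 0).
Π_1: n·r = n·A gives 5x + 2y + 5z = -18.
sin θ = |n·v| / (|n||v|) = |16| / (√54 · √64) = 0.27217.
θ ≈ 15.8°.

15.8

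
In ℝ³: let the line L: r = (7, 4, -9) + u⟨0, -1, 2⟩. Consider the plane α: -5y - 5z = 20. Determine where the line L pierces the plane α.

(7, 3, -7)

Substitute r = (7, 4, -9) + t(0, -1, 2) into the plane: 25 + (-5)t = 20, so t = 1.
Intersection: (7, 4, -9) + 1·(0, -1, 2) = (7, 3, -7).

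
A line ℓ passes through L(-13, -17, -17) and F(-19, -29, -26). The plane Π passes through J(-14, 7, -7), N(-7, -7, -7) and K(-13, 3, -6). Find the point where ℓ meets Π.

(-7, -5, -8)

A direction vector for ℓ is F − L = (-6, -12, -9).
JN = (7, -14, 0), JK = (1, -4, 1); a normal to Π is JN × JK = (-14, -7, -14).
Using J: Π has equation -14x - 7y - 14z = 245.
Substitute r = (-13, -17, -17) + t(-6, -12, -9) into the plane: 539 + 294t = 245, so t = -1.
Intersection: (-13, -17, -17) + (-1)·(-6, -12, -9) = (-7, -5, -8).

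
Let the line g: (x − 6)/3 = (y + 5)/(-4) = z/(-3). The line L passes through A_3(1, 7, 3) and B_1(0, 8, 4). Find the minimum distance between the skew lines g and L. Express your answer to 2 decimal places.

g has direction (3, -4, -3) through (6, -5, 0).
A direction vector for L is B_1 − A_3 = (-1, 1, 1).
Common perpendicular direction n = (3, -4, -3) × (-1, 1, 1) = (-1, 0, -1).
With w = (1, 7, 3) − (6, -5, 0) = (-5, 12, 3), w · n = 2.
Distance = |w · n| / |n| = |2| / √2 ≈ 1.41.

1.41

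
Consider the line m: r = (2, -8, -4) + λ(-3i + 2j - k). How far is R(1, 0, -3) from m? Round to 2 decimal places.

6.55

Taking (2, -8, -4) on m with direction v = (-3, 2, -1): w = R − (2, -8, -4) = (-1, 8, 1), and w × v = (-10, -4, 22).
Distance = |w × v| / |v| = √600 / √14 ≈ 6.55.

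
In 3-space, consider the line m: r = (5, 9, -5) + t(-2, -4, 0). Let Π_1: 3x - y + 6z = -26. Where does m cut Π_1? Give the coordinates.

(3, 5, -5)

Substitute r = (5, 9, -5) + t(-2, -4, 0) into the plane: -24 + (-2)t = -26, so t = 1.
Intersection: (5, 9, -5) + 1·(-2, -4, 0) = (3, 5, -5).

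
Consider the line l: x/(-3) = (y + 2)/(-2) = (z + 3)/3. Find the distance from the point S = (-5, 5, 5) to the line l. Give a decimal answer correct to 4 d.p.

10.4686

l has direction (-3, -2, 3) through (0, -2, -3).
Taking (0, -2, -3) on l with direction v = (-3, -2, 3): w = S − (0, -2, -3) = (-5, 7, 8), and w × v = (37, -9, 31).
Distance = |w × v| / |v| = √2411 / √22 ≈ 10.4686.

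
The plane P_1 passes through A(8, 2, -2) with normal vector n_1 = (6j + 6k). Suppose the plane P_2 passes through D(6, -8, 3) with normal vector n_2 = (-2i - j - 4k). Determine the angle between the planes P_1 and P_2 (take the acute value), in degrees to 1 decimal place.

39.5

P_1: n_1·r = n_1·A gives 6y + 6z = 0.
P_2: n_2·r = n_2·D gives -2x - y - 4z = -16.
cos θ = |n₁·n₂| / (|n₁||n₂|) = |-30| / (√72 · √21).
θ = arccos(0.77152) ≈ 39.5°.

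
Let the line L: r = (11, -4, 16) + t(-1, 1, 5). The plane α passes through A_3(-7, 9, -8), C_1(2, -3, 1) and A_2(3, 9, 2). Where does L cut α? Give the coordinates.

(12, -5, 11)

A_3C_1 = (9, -12, 9), A_3A_2 = (10, 0, 10); a normal to α is A_3C_1 × A_3A_2 = (-120, 0, 120).
Using A_3: α has equation -120x + 120z = -120.
Substitute r = (11, -4, 16) + t(-1, 1, 5) into the plane: 600 + 720t = -120, so t = -1.
Intersection: (11, -4, 16) + (-1)·(-1, 1, 5) = (12, -5, 11).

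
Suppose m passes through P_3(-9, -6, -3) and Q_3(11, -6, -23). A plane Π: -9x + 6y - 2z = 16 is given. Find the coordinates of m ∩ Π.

A direction vector for m is Q_3 − P_3 = (20, 0, -20).
Substitute r = (-9, -6, -3) + t(20, 0, -20) into the plane: 51 + (-140)t = 16, so t = 1/4.
Intersection: (-9, -6, -3) + (1/4)·(20, 0, -20) = (-4, -6, -8).

(-4, -6, -8)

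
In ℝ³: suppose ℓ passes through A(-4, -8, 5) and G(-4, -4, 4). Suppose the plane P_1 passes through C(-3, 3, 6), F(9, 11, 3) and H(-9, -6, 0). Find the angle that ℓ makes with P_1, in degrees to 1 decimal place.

50.7

A direction vector for ℓ is G − A = (0, 4, -1).
CF = (12, 8, -3), CH = (-6, -9, -6); a normal to P_1 is CF × CH = (-75, 90, -60).
Using C: P_1 has equation -75x + 90y - 60z = 135.
sin θ = |n·v| / (|n||v|) = |420| / (√17325 · √17) = 0.77391.
θ ≈ 50.7°.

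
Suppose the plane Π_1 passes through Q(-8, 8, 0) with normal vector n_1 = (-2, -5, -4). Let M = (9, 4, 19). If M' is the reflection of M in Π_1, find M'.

Π_1: n_1·r = n_1·Q gives -2x - 5y - 4z = -24.
λ = (n·M − d)/|n|² = (-114 − (-24))/45 = -2.
Reflection = M − 2λn = (9, 4, 19) − (-4)·(-2, -5, -4) = (1, -16, 3).

(1, -16, 3)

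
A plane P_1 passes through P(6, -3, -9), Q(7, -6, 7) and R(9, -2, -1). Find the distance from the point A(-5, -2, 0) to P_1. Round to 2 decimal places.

PQ = (1, -3, 16), PR = (3, 1, 8); a normal to P_1 is PQ × PR = (-40, 40, 10).
Using P: P_1 has equation -40x + 40y + 10z = -450.
n·A − d = (-40)·(-5) + (40)·(-2) + (10)·(0) − (-450) = 570; |n| = √3300.
Distance = |570| / √3300 = 570/√3300 ≈ 9.92.

9.92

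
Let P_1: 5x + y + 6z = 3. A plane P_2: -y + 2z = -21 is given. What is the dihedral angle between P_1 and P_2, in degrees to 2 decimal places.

51.34

cos θ = |n₁·n₂| / (|n₁||n₂|) = |11| / (√62 · √5).
θ = arccos(0.62476) ≈ 51.34°.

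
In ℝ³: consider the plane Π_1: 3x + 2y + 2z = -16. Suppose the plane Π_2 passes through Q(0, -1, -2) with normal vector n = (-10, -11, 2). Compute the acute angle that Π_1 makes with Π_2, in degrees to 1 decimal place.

Π_2: n·r = n·Q gives -10x - 11y + 2z = 7.
cos θ = |n₁·n₂| / (|n₁||n₂|) = |-48| / (√17 · √225).
θ = arccos(0.77611) ≈ 39.1°.

39.1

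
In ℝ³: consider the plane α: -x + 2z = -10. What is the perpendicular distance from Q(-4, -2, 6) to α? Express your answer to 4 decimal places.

11.6276

n·Q − d = (-1)·(-4) + (0)·(-2) + (2)·(6) − (-10) = 26; |n| = √5.
Distance = |26| / √5 = 26/√5 ≈ 11.6276.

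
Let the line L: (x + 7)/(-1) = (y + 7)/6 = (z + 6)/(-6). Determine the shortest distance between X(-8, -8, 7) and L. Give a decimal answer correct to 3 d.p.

L has direction (-1, 6, -6) through (-7, -7, -6).
Taking (-7, -7, -6) on L with direction v = (-1, 6, -6): w = X − (-7, -7, -6) = (-1, -1, 13), and w × v = (-72, -19, -7).
Distance = |w × v| / |v| = √5594 / √73 ≈ 8.754.

8.754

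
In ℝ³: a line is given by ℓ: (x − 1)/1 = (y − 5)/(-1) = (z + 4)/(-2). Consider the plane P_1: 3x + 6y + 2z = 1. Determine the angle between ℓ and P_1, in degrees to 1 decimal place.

ℓ has direction (1, -1, -2) through (1, 5, -4).
sin θ = |n·v| / (|n||v|) = |-7| / (√49 · √6) = 0.40825.
θ ≈ 24.1°.

24.1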